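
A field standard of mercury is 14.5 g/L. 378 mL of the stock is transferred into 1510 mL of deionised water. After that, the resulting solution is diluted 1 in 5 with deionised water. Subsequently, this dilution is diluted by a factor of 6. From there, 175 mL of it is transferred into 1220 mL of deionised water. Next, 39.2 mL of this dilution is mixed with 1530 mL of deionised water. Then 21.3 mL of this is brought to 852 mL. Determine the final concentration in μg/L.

Overall dilution factor = 4.995 × 5 × 6 × 7.971 × 40.03 × 40 = 1.91 × 10⁶.
14.5 g/L / 1.91 × 10⁶ = 7.58 × 10⁻⁶ g/L = 7.58 μg/L.

7.58 μg/L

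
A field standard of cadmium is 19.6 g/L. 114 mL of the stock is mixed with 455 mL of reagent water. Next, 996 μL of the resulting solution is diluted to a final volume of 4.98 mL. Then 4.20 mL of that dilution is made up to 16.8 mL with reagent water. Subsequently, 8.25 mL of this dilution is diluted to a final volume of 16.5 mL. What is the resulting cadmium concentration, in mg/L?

Overall dilution factor = 4.991 × 5 × 4 × 2 = 200.
19.6 g/L / 200 = 0.0982 g/L = 98.2 mg/L.

98.2 mg/L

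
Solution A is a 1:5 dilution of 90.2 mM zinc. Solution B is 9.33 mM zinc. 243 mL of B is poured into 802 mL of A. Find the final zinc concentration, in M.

C_A = 90.2 mM / 5 = 18.0 mM.
C_mix = (C_A·V_A + C_B·V_B)/(V_A + V_B) = (18.0×802 + 9.33×243) / 1045 = 16.0 mM = 0.0160 M.

0.0160 M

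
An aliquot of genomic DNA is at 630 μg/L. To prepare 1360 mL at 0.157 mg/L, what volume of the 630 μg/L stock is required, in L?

0.157 mg/L = 157 μg/L.
V₁ = C₂V₂/C₁ = 157 × 1360 / 630 = 339 mL = 0.339 L.

0.339 L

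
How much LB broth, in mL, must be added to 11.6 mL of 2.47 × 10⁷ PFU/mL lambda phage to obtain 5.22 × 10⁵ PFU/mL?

V₂ = C₁V₁/C₂ = 2.47 × 10⁷ × 11.6 / 5.22 × 10⁵ = 549 mL.
Diluent to add = V₂ − V₁ = 549 − 11.6 = 537 mL.

537 mL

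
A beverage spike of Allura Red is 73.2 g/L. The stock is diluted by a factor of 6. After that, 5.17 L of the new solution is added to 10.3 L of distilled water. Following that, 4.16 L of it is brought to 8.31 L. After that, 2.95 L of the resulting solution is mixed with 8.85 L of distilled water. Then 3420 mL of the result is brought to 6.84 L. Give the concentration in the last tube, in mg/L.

255 mg/L

Overall dilution factor = 6 × 2.992 × 1.998 × 4 × 2 = 287.
73.2 g/L / 287 = 0.255 g/L = 255 mg/L.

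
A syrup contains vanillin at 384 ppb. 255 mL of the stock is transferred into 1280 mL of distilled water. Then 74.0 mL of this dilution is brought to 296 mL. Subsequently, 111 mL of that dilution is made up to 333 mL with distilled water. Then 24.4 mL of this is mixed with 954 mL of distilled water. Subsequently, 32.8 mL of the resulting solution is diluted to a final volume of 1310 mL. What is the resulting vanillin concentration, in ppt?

Overall dilution factor = 6.020 × 4 × 3 × 40.10 × 39.94 = 1.16 × 10⁵.
384 ppb / 1.16 × 10⁵ = 3.32 × 10⁻³ ppb = 3.32 ppt.

3.32 ppt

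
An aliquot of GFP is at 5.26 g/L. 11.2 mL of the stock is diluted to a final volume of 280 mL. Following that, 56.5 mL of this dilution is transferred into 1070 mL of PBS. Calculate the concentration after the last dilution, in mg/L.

10.6 mg/L

Overall dilution factor = 25 × 19.94 = 498.
5.26 g/L / 498 = 0.0106 g/L = 10.6 mg/L.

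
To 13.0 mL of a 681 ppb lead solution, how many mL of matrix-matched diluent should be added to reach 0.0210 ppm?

409 mL

0.0210 ppm = 21.0 ppb.
V₂ = C₁V₁/C₂ = 681 × 13.0 / 21.0 = 422 mL.
Diluent to add = V₂ − V₁ = 422 − 13.0 = 409 mL.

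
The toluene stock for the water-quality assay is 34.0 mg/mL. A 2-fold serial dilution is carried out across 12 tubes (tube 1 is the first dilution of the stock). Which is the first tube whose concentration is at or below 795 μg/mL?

tube 6

Tube n has concentration 34.0 mg/mL / 2ⁿ.
Need 2ⁿ ≥ 34.0 mg/mL / 795 μg/mL = 42.8, so n ≥ 5.42.
First such tube: n = 6.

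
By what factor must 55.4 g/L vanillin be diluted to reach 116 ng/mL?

Factor = C₀/C_target = 55.4 g/L / 116 ng/mL = 4.78 × 10⁵.

4.78 × 10⁵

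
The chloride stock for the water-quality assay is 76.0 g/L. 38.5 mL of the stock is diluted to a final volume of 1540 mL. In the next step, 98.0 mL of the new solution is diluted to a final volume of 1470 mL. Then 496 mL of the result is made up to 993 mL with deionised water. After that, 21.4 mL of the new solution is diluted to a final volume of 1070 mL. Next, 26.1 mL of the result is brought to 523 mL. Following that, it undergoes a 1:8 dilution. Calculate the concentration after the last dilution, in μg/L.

Overall dilution factor = 40 × 15 × 2.002 × 50 × 20.04 × 8 = 9.63 × 10⁶.
76.0 g/L / 9.63 × 10⁶ = 7.89 × 10⁻⁶ g/L = 7.89 μg/L.

7.89 μg/L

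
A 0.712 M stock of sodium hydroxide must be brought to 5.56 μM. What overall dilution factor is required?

Factor = C₀/C_target = 0.712 M / 5.56 μM = 1.28 × 10⁵.

1.28 × 10⁵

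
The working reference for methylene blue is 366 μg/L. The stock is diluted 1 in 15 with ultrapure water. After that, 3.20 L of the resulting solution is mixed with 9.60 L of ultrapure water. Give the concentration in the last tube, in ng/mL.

6.10 ng/mL

Overall dilution factor = 15 × 4 = 60.0.
366 μg/L / 60.0 = 6.10 μg/L = 6.10 ng/mL.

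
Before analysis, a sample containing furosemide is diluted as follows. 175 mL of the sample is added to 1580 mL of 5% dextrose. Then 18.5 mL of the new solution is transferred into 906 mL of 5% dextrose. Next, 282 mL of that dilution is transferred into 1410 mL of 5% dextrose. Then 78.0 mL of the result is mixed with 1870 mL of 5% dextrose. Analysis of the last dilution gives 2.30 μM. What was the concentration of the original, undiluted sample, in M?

Overall dilution factor = 10.03 × 49.97 × 6 × 24.97 = 7.51 × 10⁴.
Original = 2.30 μM × 7.51 × 10⁴ = 1.73 × 10⁵ μM = 0.173 M.

0.173 M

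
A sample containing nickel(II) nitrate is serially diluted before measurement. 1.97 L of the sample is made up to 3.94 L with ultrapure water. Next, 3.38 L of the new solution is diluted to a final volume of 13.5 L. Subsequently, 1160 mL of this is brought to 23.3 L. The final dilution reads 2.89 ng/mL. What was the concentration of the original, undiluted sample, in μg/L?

464 μg/L

Overall dilution factor = 2 × 3.994 × 20.09 = 160.
Original = 2.89 ng/mL × 160 = 464 ng/mL = 464 μg/L.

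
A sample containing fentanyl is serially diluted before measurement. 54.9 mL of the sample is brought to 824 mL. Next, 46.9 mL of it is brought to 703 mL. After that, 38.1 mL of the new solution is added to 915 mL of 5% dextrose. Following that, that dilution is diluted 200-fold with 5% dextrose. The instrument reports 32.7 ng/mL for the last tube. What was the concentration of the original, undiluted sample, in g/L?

Overall dilution factor = 15.01 × 14.99 × 25.02 × 200 = 1.13 × 10⁶.
Original = 32.7 ng/mL × 1.13 × 10⁶ = 3.68 × 10⁷ ng/mL = 36.8 g/L.

36.8 g/L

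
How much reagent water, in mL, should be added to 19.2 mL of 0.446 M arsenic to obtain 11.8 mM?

706 mL

11.8 mM = 0.0118 M.
V₂ = C₁V₁/C₂ = 0.446 × 19.2 / 0.0118 = 726 mL.
Diluent to add = V₂ − V₁ = 726 − 19.2 = 706 mL.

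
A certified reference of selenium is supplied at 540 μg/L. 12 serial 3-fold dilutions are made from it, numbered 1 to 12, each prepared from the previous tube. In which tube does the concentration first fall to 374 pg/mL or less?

tube 7

Tube n has concentration 540 μg/L / 3ⁿ.
Need 3ⁿ ≥ 540 μg/L / 374 pg/mL = 1444, so n ≥ 6.62.
First such tube: n = 7.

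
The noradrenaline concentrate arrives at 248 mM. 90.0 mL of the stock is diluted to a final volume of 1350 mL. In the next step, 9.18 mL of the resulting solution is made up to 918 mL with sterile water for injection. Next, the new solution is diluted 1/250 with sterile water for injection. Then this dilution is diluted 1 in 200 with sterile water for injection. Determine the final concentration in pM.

Overall dilution factor = 15 × 100 × 250 × 200 = 7.50 × 10⁷.
248 mM / 7.50 × 10⁷ = 3.31 × 10⁻⁶ mM = 3310 pM.

3310 pM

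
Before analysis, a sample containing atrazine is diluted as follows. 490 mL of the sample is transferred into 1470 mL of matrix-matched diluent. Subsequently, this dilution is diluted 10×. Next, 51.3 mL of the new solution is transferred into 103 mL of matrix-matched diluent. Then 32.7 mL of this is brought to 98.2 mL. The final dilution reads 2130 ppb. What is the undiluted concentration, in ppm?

770 ppm

Overall dilution factor = 4 × 10 × 3.008 × 3.003 = 361.
Original = 2130 ppb × 361 = 7.70 × 10⁵ ppb = 770 ppm.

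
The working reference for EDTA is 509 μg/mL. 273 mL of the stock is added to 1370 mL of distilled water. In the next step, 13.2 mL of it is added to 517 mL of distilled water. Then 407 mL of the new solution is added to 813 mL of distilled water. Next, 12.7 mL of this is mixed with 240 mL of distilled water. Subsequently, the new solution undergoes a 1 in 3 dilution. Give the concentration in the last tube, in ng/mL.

11.8 ng/mL

Overall dilution factor = 6.018 × 40.17 × 2.998 × 19.90 × 3 = 4.33 × 10⁴.
509 μg/mL / 4.33 × 10⁴ = 0.0118 μg/mL = 11.8 ng/mL.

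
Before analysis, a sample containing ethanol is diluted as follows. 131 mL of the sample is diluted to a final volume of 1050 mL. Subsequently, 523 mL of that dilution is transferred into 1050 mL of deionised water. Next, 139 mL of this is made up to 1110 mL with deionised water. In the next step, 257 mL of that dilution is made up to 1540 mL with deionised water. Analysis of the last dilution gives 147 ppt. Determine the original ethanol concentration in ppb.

170 ppb

Overall dilution factor = 8.015 × 3.008 × 7.986 × 5.992 = 1154.
Original = 147 ppt × 1154 = 1.70 × 10⁵ ppt = 170 ppb.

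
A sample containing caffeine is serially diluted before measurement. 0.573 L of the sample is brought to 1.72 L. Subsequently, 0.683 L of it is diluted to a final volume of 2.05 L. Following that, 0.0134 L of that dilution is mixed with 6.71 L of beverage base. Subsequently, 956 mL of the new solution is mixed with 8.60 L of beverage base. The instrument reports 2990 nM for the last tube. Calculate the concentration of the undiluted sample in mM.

Overall dilution factor = 3.002 × 3.001 × 501.7 × 9.996 = 4.52 × 10⁴.
Original = 2990 nM × 4.52 × 10⁴ = 1.35 × 10⁸ nM = 135 mM.

135 mM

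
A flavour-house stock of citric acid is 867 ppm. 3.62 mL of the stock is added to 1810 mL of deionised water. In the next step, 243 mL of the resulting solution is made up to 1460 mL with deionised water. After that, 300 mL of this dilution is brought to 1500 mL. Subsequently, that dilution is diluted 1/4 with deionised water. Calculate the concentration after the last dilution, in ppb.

14.4 ppb

Overall dilution factor = 501 × 6.008 × 5 × 4 = 6.02 × 10⁴.
867 ppm / 6.02 × 10⁴ = 0.0144 ppm = 14.4 ppb.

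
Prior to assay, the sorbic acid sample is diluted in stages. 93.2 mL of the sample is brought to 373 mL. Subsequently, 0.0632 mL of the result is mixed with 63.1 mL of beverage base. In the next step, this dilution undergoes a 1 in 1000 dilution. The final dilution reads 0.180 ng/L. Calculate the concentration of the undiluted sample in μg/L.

720 μg/L

Overall dilution factor = 4.002 × 999.4 × 1000 = 4.00 × 10⁶.
Original = 0.180 ng/L × 4.00 × 10⁶ = 7.20 × 10⁵ ng/L = 720 μg/L.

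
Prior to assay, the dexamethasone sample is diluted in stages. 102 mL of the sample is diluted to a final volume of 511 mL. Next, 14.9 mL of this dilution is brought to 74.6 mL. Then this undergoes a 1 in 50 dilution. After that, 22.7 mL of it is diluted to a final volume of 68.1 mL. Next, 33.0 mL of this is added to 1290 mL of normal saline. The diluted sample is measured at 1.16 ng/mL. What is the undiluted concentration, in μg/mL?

Overall dilution factor = 5.010 × 5.007 × 50 × 3 × 40.09 = 1.51 × 10⁵.
Original = 1.16 ng/mL × 1.51 × 10⁵ = 1.75 × 10⁵ ng/mL = 175 μg/mL.

175 μg/mL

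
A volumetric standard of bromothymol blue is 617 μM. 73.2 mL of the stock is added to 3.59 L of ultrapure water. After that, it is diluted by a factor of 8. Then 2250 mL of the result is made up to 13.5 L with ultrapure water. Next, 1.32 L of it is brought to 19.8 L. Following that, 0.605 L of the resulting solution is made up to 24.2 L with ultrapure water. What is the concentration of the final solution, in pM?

428 pM

Overall dilution factor = 50.04 × 8 × 6 × 15 × 40 = 1.44 × 10⁶.
617 μM / 1.44 × 10⁶ = 4.28 × 10⁻⁴ μM = 428 pM.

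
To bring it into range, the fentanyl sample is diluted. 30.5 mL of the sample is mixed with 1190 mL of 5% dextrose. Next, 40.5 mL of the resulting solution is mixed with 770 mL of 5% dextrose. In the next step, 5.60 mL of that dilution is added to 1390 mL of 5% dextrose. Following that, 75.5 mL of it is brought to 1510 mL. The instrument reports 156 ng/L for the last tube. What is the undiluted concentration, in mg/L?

Overall dilution factor = 40.02 × 20.01 × 249.2 × 20 = 3.99 × 10⁶.
Original = 156 ng/L × 3.99 × 10⁶ = 6.23 × 10⁸ ng/L = 623 mg/L.

623 mg/L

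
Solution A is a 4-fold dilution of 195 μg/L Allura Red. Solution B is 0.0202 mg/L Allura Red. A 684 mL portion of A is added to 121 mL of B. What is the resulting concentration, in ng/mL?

C_A = 195 μg/L / 4 = 48.8 μg/L.
C_B = 0.0202 mg/L = 20.2 μg/L.
C_mix = (C_A·V_A + C_B·V_B)/(V_A + V_B) = (48.8×684 + 20.2×121) / 805.0 = 44.5 μg/L = 44.5 ng/mL.

44.5 ng/mL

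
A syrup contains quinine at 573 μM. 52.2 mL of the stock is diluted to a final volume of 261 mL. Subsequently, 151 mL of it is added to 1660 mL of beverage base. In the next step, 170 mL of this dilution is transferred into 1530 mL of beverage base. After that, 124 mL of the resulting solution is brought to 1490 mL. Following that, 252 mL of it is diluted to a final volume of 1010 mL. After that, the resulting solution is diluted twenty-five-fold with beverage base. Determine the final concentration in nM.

Overall dilution factor = 5 × 11.99 × 10 × 12.02 × 4.008 × 25 = 7.22 × 10⁵.
573 μM / 7.22 × 10⁵ = 7.94 × 10⁻⁴ μM = 0.794 nM.

0.794 nM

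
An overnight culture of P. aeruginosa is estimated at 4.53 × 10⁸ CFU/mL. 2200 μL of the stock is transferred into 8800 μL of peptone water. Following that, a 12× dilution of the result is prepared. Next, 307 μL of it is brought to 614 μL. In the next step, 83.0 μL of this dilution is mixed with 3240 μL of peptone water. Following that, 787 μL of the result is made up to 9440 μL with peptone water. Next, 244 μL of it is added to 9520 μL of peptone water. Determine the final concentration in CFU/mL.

Overall dilution factor = 5 × 12 × 2 × 40.04 × 11.99 × 40.02 = 2.31 × 10⁶.
4.53 × 10⁸ CFU/mL / 2.31 × 10⁶ = 196 CFU/mL.

196 CFU/mL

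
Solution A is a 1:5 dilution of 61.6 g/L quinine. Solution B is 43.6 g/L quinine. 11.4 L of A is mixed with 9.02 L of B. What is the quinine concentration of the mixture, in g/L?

C_A = 61.6 g/L / 5 = 12.3 g/L.
C_mix = (C_A·V_A + C_B·V_B)/(V_A + V_B) = (12.3×11.4 + 43.6×9.02) / 20.42 = 26.1 g/L.

26.1 g/L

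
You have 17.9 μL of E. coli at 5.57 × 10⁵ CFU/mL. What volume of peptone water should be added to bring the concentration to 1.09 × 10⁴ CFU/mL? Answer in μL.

897 μL

V₂ = C₁V₁/C₂ = 5.57 × 10⁵ × 17.9 / 1.09 × 10⁴ = 915 μL.
Diluent to add = V₂ − V₁ = 915 − 17.9 = 897 μL.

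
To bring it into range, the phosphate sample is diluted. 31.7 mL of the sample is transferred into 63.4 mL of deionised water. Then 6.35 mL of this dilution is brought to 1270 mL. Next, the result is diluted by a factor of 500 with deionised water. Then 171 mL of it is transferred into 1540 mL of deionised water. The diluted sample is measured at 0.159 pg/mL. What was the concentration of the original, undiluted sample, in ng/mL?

Overall dilution factor = 3 × 200 × 500 × 10.01 = 3.00 × 10⁶.
Original = 0.159 pg/mL × 3.00 × 10⁶ = 4.77 × 10⁵ pg/mL = 477 ng/mL.

477 ng/mL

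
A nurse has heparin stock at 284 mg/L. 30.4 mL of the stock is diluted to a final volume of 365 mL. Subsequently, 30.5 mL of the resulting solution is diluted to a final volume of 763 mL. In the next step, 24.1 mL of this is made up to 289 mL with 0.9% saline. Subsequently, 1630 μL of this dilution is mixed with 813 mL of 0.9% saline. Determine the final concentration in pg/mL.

158 pg/mL

Overall dilution factor = 12.01 × 25.02 × 11.99 × 499.8 = 1.80 × 10⁶.
284 mg/L / 1.80 × 10⁶ = 1.58 × 10⁻⁴ mg/L = 158 pg/mL.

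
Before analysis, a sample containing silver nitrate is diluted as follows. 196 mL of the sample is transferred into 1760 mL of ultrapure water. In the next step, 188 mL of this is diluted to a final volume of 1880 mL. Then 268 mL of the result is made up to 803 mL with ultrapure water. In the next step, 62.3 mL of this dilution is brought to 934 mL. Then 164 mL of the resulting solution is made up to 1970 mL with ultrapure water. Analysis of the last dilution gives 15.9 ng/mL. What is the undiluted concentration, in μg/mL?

Overall dilution factor = 9.980 × 10 × 2.996 × 14.99 × 12.01 = 5.38 × 10⁴.
Original = 15.9 ng/mL × 5.38 × 10⁴ = 8.56 × 10⁵ ng/mL = 856 μg/mL.

856 μg/mL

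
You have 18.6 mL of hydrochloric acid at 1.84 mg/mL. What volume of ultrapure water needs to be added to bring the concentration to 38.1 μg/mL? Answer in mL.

880 mL

38.1 μg/mL = 0.0381 mg/mL.
V₂ = C₁V₁/C₂ = 1.84 × 18.6 / 0.0381 = 898 mL.
Diluent to add = V₂ − V₁ = 898 − 18.6 = 880 mL.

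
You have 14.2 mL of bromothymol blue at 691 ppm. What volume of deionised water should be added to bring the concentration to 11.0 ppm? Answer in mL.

V₂ = C₁V₁/C₂ = 691 × 14.2 / 11.0 = 892 mL.
Diluent to add = V₂ − V₁ = 892 − 14.2 = 878 mL.

878 mL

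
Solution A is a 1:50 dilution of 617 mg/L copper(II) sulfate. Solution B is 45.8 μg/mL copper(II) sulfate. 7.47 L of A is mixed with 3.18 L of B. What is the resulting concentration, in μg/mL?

22.3 μg/mL

C_A = 617 mg/L / 50 = 12.3 mg/L.
C_B = 45.8 μg/mL = 45.8 mg/L.
C_mix = (C_A·V_A + C_B·V_B)/(V_A + V_B) = (12.3×7.47 + 45.8×3.18) / 10.65 = 22.3 mg/L = 22.3 μg/mL.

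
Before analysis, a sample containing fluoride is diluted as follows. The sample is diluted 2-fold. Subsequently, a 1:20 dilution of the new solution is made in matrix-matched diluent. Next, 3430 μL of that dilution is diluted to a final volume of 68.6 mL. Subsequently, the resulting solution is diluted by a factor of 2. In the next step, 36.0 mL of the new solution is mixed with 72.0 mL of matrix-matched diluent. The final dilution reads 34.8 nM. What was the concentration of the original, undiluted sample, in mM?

0.167 mM

Overall dilution factor = 2 × 20 × 20 × 2 × 3 = 4800.
Original = 34.8 nM × 4800 = 1.67 × 10⁵ nM = 0.167 mM.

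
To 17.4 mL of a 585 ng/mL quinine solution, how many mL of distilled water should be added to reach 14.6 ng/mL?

680 mL

V₂ = C₁V₁/C₂ = 585 × 17.4 / 14.6 = 697 mL.
Diluent to add = V₂ − V₁ = 697 − 17.4 = 680 mL.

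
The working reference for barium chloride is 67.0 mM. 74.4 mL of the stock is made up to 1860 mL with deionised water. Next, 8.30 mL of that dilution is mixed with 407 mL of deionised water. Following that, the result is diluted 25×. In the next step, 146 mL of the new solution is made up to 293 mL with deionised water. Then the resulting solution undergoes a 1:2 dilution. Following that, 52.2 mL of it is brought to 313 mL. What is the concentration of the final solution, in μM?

Overall dilution factor = 25 × 50.04 × 25 × 2.007 × 2 × 5.996 = 7.53 × 10⁵.
67.0 mM / 7.53 × 10⁵ = 8.90 × 10⁻⁵ mM = 0.0890 μM.

0.0890 μM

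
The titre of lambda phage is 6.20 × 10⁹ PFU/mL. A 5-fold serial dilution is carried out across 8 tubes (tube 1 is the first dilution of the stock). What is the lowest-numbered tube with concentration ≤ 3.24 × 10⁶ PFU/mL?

Tube n has concentration 6.20 × 10⁹ PFU/mL / 5ⁿ.
Need 5ⁿ ≥ 6.20 × 10⁹ PFU/mL / 3.24 × 10⁶ PFU/mL = 1914, so n ≥ 4.70.
First such tube: n = 5.

tube 5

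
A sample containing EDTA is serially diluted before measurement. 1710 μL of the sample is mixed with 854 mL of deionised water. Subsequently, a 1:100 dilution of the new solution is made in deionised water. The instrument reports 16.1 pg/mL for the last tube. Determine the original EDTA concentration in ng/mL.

Overall dilution factor = 500.4 × 100 = 5.00 × 10⁴.
Original = 16.1 pg/mL × 5.00 × 10⁴ = 8.06 × 10⁵ pg/mL = 806 ng/mL.

806 ng/mL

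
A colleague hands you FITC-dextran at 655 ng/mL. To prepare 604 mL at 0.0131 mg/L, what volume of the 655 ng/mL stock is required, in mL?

12.1 mL

0.0131 mg/L = 13.1 ng/mL.
V₁ = C₂V₂/C₁ = 13.1 × 604 / 655 = 12.1 mL.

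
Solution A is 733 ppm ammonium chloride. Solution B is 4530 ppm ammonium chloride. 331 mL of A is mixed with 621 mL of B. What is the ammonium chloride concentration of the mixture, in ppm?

C_mix = (C_A·V_A + C_B·V_B)/(V_A + V_B) = (733×331 + 4530×621) / 952.0 = 3210 ppm.

3210 ppm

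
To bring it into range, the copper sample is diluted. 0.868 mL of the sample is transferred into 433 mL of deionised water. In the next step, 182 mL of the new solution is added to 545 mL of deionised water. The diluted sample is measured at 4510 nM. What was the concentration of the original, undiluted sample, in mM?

9.00 mM

Overall dilution factor = 499.8 × 3.995 = 1997.
Original = 4510 nM × 1997 = 9.00 × 10⁶ nM = 9.00 mM.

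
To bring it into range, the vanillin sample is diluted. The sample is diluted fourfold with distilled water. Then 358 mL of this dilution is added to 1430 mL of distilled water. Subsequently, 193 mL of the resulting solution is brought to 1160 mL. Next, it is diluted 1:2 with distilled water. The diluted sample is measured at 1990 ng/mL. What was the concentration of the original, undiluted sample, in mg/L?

Overall dilution factor = 4 × 4.994 × 6.010 × 2 = 240.
Original = 1990 ng/mL × 240 = 4.78 × 10⁵ ng/mL = 478 mg/L.

478 mg/L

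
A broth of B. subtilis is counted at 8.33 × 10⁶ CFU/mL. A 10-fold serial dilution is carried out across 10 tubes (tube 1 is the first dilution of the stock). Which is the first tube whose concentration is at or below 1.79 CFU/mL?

tube 7

Tube n has concentration 8.33 × 10⁶ CFU/mL / 10ⁿ.
Need 10ⁿ ≥ 8.33 × 10⁶ CFU/mL / 1.79 CFU/mL = 4.65 × 10⁶, so n ≥ 6.67.
First such tube: n = 7.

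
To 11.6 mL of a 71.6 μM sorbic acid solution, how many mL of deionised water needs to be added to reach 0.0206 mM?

0.0206 mM = 20.6 μM.
V₂ = C₁V₁/C₂ = 71.6 × 11.6 / 20.6 = 40.3 mL.
Diluent to add = V₂ − V₁ = 40.3 − 11.6 = 28.7 mL.

28.7 mL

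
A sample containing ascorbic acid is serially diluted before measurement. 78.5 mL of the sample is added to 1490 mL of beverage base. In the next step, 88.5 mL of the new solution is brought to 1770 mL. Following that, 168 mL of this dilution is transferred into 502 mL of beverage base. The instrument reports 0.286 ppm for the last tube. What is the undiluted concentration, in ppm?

456 ppm

Overall dilution factor = 19.98 × 20 × 3.988 = 1594.
Original = 0.286 ppm × 1594 = 456 ppm.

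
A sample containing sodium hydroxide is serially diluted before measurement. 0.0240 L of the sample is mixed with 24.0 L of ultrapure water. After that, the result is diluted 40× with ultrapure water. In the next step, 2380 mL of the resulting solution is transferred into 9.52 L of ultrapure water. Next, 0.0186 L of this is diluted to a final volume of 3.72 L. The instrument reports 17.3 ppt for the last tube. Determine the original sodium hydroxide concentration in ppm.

Overall dilution factor = 1001 × 40 × 5 × 200 = 4.00 × 10⁷.
Original = 17.3 ppt × 4.00 × 10⁷ = 6.93 × 10⁸ ppt = 693 ppm.

693 ppm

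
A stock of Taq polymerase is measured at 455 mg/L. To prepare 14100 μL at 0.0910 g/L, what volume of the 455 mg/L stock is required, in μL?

0.0910 g/L = 91.0 mg/L.
V₁ = C₂V₂/C₁ = 91.0 × 14100 / 455 = 2820 μL.

2820 μL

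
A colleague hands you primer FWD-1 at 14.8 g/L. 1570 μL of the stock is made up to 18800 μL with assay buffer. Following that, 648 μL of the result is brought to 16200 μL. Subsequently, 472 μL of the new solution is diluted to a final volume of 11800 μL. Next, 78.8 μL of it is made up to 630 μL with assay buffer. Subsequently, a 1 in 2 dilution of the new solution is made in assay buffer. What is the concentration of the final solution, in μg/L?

124 μg/L

Overall dilution factor = 11.97 × 25 × 25 × 7.995 × 2 = 1.20 × 10⁵.
14.8 g/L / 1.20 × 10⁵ = 1.24 × 10⁻⁴ g/L = 124 μg/L.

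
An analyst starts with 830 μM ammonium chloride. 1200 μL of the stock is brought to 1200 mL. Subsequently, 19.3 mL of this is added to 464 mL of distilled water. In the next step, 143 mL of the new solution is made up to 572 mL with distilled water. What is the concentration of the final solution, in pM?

8290 pM

Overall dilution factor = 1000 × 25.04 × 4 = 1.00 × 10⁵.
830 μM / 1.00 × 10⁵ = 8.29 × 10⁻³ μM = 8290 pM.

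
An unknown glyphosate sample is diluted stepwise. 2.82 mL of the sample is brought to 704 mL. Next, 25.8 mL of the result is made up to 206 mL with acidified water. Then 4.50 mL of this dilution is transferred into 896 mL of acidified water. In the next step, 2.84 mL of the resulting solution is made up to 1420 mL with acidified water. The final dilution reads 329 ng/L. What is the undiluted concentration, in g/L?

65.6 g/L

Overall dilution factor = 249.6 × 7.984 × 200.1 × 500 = 1.99 × 10⁸.
Original = 329 ng/L × 1.99 × 10⁸ = 6.56 × 10¹⁰ ng/L = 65.6 g/L.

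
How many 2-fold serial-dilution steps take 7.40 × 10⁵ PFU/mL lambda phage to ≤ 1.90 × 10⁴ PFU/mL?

6

Need 2ⁿ ≥ 38.9, so n ≥ log(38.9)/log(2) = 5.28.
Minimum whole steps: n = 6.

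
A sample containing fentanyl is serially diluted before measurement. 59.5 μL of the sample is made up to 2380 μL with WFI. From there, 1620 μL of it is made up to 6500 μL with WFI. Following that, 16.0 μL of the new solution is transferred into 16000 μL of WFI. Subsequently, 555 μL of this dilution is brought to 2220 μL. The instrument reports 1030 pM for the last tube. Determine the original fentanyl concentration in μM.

Overall dilution factor = 40 × 4.012 × 1001 × 4 = 6.43 × 10⁵.
Original = 1030 pM × 6.43 × 10⁵ = 6.62 × 10⁸ pM = 662 μM.

662 μM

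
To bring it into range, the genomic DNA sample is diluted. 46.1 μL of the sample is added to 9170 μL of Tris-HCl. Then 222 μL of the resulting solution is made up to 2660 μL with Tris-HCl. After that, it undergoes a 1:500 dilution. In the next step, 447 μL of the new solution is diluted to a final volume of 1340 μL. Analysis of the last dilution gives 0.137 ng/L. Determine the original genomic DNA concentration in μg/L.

492 μg/L

Overall dilution factor = 199.9 × 11.98 × 500 × 2.998 = 3.59 × 10⁶.
Original = 0.137 ng/L × 3.59 × 10⁶ = 4.92 × 10⁵ ng/L = 492 μg/L.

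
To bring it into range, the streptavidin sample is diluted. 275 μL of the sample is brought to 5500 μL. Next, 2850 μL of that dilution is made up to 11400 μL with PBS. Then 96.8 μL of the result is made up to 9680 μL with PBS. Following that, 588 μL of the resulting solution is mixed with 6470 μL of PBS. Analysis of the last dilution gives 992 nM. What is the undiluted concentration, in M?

Overall dilution factor = 20 × 4 × 100 × 12.00 = 9.60 × 10⁴.
Original = 992 nM × 9.60 × 10⁴ = 9.53 × 10⁷ nM = 0.0953 M.

0.0953 M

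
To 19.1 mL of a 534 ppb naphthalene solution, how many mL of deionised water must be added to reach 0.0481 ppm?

193 mL

0.0481 ppm = 48.1 ppb.
V₂ = C₁V₁/C₂ = 534 × 19.1 / 48.1 = 212 mL.
Diluent to add = V₂ − V₁ = 212 − 19.1 = 193 mL.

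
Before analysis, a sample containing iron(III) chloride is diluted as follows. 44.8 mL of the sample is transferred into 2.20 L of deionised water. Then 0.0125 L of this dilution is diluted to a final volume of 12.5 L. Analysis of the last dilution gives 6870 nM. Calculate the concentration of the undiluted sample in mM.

Overall dilution factor = 50.11 × 1000 = 5.01 × 10⁴.
Original = 6870 nM × 5.01 × 10⁴ = 3.44 × 10⁸ nM = 344 mM.

344 mM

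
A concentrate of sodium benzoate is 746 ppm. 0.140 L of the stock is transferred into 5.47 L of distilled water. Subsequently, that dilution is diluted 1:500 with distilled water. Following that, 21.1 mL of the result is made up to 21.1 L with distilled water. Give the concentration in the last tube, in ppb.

Overall dilution factor = 40.07 × 500 × 1000 = 2.00 × 10⁷.
746 ppm / 2.00 × 10⁷ = 3.72 × 10⁻⁵ ppm = 0.0372 ppb.

0.0372 ppb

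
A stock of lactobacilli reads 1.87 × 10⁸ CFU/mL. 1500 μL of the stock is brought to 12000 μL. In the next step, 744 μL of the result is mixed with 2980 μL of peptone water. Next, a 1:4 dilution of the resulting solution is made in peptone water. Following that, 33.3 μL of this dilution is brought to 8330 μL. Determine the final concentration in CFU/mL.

Overall dilution factor = 8 × 5.005 × 4 × 250.2 = 4.01 × 10⁴.
1.87 × 10⁸ CFU/mL / 4.01 × 10⁴ = 4670 CFU/mL.

4670 CFU/mL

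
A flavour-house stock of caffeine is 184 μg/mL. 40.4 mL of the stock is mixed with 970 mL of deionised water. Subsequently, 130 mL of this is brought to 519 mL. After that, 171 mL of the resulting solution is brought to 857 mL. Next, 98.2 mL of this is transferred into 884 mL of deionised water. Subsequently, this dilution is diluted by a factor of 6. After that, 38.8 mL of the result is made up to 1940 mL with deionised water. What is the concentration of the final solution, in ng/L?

123 ng/L

Overall dilution factor = 25.01 × 3.992 × 5.012 × 10.00 × 6 × 50 = 1.50 × 10⁶.
184 μg/mL / 1.50 × 10⁶ = 1.23 × 10⁻⁴ μg/mL = 123 ng/L.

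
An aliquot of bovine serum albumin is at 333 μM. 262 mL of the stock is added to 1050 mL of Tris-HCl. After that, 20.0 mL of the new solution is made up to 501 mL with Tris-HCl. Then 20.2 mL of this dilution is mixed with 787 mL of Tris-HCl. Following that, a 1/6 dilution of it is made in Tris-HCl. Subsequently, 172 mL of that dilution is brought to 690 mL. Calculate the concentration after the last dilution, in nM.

2.76 nM

Overall dilution factor = 5.008 × 25.05 × 39.96 × 6 × 4.012 = 1.21 × 10⁵.
333 μM / 1.21 × 10⁵ = 2.76 × 10⁻³ μM = 2.76 nM.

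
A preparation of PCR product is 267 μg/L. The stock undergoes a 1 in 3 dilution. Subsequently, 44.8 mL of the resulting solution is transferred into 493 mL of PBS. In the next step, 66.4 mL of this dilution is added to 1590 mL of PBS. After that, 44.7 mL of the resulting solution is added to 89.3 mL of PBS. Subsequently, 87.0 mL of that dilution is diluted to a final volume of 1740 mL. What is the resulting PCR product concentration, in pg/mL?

4.96 pg/mL

Overall dilution factor = 3 × 12.00 × 24.95 × 2.998 × 20 = 5.39 × 10⁴.
267 μg/L / 5.39 × 10⁴ = 4.96 × 10⁻³ μg/L = 4.96 pg/mL.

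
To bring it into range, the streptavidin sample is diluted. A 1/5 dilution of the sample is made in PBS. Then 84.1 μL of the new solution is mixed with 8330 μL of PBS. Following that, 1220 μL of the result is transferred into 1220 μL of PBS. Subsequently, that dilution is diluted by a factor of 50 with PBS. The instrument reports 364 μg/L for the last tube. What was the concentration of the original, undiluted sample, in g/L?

Overall dilution factor = 5 × 100.0 × 2 × 50 = 5.00 × 10⁴.
Original = 364 μg/L × 5.00 × 10⁴ = 1.82 × 10⁷ μg/L = 18.2 g/L.

18.2 g/L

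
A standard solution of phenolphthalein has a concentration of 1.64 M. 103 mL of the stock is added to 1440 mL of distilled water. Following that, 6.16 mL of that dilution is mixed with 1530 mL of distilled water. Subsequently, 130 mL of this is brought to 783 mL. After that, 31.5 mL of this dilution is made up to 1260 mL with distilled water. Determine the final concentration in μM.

1.82 μM

Overall dilution factor = 14.98 × 249.4 × 6.023 × 40 = 9.00 × 10⁵.
1.64 M / 9.00 × 10⁵ = 1.82 × 10⁻⁶ M = 1.82 μM.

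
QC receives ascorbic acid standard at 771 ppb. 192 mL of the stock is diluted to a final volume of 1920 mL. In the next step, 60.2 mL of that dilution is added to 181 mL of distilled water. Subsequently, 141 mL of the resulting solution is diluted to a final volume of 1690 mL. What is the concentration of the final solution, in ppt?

1610 ppt

Overall dilution factor = 10 × 4.007 × 11.99 = 480.
771 ppb / 480 = 1.61 ppb = 1610 ppt.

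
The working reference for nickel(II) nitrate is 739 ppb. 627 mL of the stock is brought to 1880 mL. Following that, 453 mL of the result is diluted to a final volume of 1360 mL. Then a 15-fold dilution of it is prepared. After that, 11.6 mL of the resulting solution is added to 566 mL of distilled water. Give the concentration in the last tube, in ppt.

Overall dilution factor = 2.998 × 3.002 × 15 × 49.79 = 6723.
739 ppb / 6723 = 0.110 ppb = 110 ppt.

110 ppt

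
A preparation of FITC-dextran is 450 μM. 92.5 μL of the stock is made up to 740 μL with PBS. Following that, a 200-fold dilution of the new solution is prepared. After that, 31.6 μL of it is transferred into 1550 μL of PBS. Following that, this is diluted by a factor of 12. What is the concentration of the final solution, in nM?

Overall dilution factor = 8 × 200 × 50.05 × 12 = 9.61 × 10⁵.
450 μM / 9.61 × 10⁵ = 4.68 × 10⁻⁴ μM = 0.468 nM.

0.468 nM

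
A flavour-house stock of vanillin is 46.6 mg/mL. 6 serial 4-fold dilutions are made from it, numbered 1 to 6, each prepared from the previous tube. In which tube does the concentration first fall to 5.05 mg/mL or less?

tube 2

Tube n has concentration 46.6 mg/mL / 4ⁿ.
Need 4ⁿ ≥ 46.6 mg/mL / 5.05 mg/mL = 9.23, so n ≥ 1.60.
First such tube: n = 2.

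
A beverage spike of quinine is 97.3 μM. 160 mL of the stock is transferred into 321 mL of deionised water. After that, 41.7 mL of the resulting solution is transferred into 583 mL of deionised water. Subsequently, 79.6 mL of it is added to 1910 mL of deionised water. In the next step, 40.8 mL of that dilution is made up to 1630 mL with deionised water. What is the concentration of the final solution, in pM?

2160 pM

Overall dilution factor = 3.006 × 14.98 × 24.99 × 39.95 = 4.50 × 10⁴.
97.3 μM / 4.50 × 10⁴ = 2.16 × 10⁻³ μM = 2160 pM.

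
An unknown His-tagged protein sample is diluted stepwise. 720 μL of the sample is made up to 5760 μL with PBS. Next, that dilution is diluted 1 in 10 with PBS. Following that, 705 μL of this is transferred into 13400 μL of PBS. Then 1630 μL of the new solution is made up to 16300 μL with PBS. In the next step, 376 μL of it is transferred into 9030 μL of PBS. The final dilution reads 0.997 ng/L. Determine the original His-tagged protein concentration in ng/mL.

Overall dilution factor = 8 × 10 × 20.01 × 10 × 25.02 = 4.00 × 10⁵.
Original = 0.997 ng/L × 4.00 × 10⁵ = 3.99 × 10⁵ ng/L = 399 ng/mL.

399 ng/mL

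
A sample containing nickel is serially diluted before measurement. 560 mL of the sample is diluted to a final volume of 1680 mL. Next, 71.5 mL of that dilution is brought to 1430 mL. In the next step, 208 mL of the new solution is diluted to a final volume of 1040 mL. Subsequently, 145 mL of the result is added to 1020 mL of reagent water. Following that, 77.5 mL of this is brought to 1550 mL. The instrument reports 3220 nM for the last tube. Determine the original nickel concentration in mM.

155 mM

Overall dilution factor = 3 × 20 × 5 × 8.034 × 20 = 4.82 × 10⁴.
Original = 3220 nM × 4.82 × 10⁴ = 1.55 × 10⁸ nM = 155 mM.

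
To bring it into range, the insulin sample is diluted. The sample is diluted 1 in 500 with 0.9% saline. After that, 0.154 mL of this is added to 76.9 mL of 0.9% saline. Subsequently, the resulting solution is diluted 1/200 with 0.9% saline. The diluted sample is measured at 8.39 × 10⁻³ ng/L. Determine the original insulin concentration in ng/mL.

Overall dilution factor = 500 × 500.4 × 200 = 5.00 × 10⁷.
Original = 8.39 × 10⁻³ ng/L × 5.00 × 10⁷ = 4.20 × 10⁵ ng/L = 420 ng/mL.

420 ng/mL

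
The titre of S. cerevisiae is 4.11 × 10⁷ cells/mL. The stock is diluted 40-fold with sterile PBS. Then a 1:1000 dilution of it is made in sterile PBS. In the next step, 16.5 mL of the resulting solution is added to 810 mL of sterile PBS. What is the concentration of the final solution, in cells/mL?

Overall dilution factor = 40 × 1000 × 50.09 = 2.00 × 10⁶.
4.11 × 10⁷ cells/mL / 2.00 × 10⁶ = 20.5 cells/mL.

20.5 cells/mL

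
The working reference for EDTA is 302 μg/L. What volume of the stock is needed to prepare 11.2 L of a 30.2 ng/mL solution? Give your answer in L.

1.12 L

30.2 ng/mL = 30.2 μg/L.
V₁ = C₂V₂/C₁ = 30.2 × 11.2 / 302 = 1.12 L.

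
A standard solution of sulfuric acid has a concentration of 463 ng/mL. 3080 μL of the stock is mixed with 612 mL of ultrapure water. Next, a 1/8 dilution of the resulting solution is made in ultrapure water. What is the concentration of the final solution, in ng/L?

Overall dilution factor = 199.7 × 8 = 1598.
463 ng/mL / 1598 = 0.290 ng/mL = 290 ng/L.

290 ng/L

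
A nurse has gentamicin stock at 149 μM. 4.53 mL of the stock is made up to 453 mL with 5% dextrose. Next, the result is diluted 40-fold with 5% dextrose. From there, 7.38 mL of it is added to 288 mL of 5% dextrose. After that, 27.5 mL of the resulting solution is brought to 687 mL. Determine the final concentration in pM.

Overall dilution factor = 100 × 40 × 40.02 × 24.98 = 4.00 × 10⁶.
149 μM / 4.00 × 10⁶ = 3.73 × 10⁻⁵ μM = 37.3 pM.

37.3 pM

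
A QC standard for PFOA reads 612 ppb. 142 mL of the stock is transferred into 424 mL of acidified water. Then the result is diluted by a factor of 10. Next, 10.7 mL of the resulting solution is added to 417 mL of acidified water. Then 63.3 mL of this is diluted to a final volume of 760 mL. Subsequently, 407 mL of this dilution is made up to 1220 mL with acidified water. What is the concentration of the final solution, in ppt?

10.7 ppt

Overall dilution factor = 3.986 × 10 × 39.97 × 12.01 × 2.998 = 5.73 × 10⁴.
612 ppb / 5.73 × 10⁴ = 0.0107 ppb = 10.7 ppt.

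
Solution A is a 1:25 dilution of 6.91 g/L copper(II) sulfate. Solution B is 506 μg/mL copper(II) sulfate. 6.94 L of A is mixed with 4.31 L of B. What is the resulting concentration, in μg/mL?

C_A = 6.91 g/L / 25 = 0.276 g/L.
C_B = 506 μg/mL = 0.506 g/L.
C_mix = (C_A·V_A + C_B·V_B)/(V_A + V_B) = (0.276×6.94 + 0.506×4.31) / 11.25 = 0.364 g/L = 364 μg/mL.

364 μg/mL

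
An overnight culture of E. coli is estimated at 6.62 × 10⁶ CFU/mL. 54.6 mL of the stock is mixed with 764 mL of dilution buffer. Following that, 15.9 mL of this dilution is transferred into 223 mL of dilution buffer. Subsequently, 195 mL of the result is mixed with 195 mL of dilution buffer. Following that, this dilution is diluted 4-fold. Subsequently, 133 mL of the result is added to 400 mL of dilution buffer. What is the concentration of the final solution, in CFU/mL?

917 CFU/mL

Overall dilution factor = 14.99 × 15.03 × 2 × 4 × 4.008 = 7222.
6.62 × 10⁶ CFU/mL / 7222 = 917 CFU/mL.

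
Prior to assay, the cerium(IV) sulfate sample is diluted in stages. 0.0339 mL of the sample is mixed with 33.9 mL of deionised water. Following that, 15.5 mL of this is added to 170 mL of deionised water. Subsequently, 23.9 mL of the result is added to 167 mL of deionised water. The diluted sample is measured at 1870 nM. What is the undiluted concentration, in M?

Overall dilution factor = 1001 × 11.97 × 7.987 = 9.57 × 10⁴.
Original = 1870 nM × 9.57 × 10⁴ = 1.79 × 10⁸ nM = 0.179 M.

0.179 M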